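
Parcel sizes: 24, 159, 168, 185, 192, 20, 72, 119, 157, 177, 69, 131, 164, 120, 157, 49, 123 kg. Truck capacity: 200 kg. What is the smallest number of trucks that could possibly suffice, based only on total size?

11 trucks

Total size = 24 + 159 + 168 + 185 + 192 + 20 + 72 + 119 + 157 + 177 + 69 + 131 + 164 + 120 + 157 + 49 + 123 = 2086 kg.
⌈2086 / 200⌉ = 11.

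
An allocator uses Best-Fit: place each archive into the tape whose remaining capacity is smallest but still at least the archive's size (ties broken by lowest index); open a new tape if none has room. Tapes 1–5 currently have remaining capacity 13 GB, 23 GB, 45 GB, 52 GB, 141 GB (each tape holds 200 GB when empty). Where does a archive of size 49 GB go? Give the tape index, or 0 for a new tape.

4

Tapes with room: tape 4 (52 GB), tape 5 (141 GB).
Tightest fit is tape 4 with 52 GB free.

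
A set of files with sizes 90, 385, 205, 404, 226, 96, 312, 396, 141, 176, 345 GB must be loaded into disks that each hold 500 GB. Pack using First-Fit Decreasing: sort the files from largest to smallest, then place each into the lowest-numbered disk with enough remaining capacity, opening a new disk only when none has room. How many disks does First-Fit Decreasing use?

Sorted descending: 404, 396, 385, 345, 312, 226, 205, 176, 141, 96, 90.
404 GB → disk 1 (remaining 96 GB)
396 GB → disk 2 (remaining 104 GB)
385 GB → disk 3 (remaining 115 GB)
345 GB → disk 4 (remaining 155 GB)
312 GB → disk 5 (remaining 188 GB)
226 GB → disk 6 (remaining 274 GB)
205 GB → disk 6 (remaining 69 GB)
176 GB → disk 5 (remaining 12 GB)
141 GB → disk 4 (remaining 14 GB)
96 GB → disk 1 (remaining 0 GB)
90 GB → disk 2 (remaining 14 GB)
Final disks: [404,96] [396,90] [385] [345,141] [312,176] [226,205].

6 disks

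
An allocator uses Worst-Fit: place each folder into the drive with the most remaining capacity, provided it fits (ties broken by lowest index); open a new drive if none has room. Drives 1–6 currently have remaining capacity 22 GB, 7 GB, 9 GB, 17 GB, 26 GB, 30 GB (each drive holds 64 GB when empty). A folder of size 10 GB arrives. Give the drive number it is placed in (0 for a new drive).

Drives with room: drive 1 (22 GB), drive 4 (17 GB), drive 5 (26 GB), drive 6 (30 GB).
Most room is drive 6 with 30 GB free.

6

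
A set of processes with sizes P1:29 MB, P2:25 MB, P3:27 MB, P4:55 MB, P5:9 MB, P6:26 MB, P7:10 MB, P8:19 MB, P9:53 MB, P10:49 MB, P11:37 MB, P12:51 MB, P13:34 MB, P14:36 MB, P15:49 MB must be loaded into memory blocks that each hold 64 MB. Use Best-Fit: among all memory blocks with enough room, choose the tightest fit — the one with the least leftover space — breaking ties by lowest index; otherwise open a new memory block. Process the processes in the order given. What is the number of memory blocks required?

P1 (29 MB) → memory block 1 (remaining 35 MB)
P2 (25 MB) → memory block 1 (remaining 10 MB)
P3 (27 MB) → memory block 2 (remaining 37 MB)
P4 (55 MB) → memory block 3 (remaining 9 MB)
P5 (9 MB) → memory block 3 (remaining 0 MB)
P6 (26 MB) → memory block 2 (remaining 11 MB)
P7 (10 MB) → memory block 1 (remaining 0 MB)
P8 (19 MB) → memory block 4 (remaining 45 MB)
P9 (53 MB) → memory block 5 (remaining 11 MB)
P10 (49 MB) → memory block 6 (remaining 15 MB)
P11 (37 MB) → memory block 4 (remaining 8 MB)
P12 (51 MB) → memory block 7 (remaining 13 MB)
P13 (34 MB) → memory block 8 (remaining 30 MB)
P14 (36 MB) → memory block 9 (remaining 28 MB)
P15 (49 MB) → memory block 10 (remaining 15 MB)

10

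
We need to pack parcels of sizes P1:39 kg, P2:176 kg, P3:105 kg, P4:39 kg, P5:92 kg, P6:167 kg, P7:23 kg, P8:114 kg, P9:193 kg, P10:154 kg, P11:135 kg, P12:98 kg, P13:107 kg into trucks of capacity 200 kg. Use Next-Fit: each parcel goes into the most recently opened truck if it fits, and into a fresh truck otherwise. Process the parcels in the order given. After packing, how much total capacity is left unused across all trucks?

truck 1: place P1 (39 kg), 161 kg left
truck 2: place P2 (176 kg), 24 kg left
truck 3: place P3 (105 kg), 95 kg left
truck 3: place P4 (39 kg), 56 kg left
truck 4: place P5 (92 kg), 108 kg left
truck 5: place P6 (167 kg), 33 kg left
truck 5: place P7 (23 kg), 10 kg left
truck 6: place P8 (114 kg), 86 kg left
truck 7: place P9 (193 kg), 7 kg left
truck 8: place P10 (154 kg), 46 kg left
truck 9: place P11 (135 kg), 65 kg left
truck 10: place P12 (98 kg), 102 kg left
truck 11: place P13 (107 kg), 93 kg left
11 trucks × 200 kg = 2200 kg; used 1442 kg; unused 758 kg.

758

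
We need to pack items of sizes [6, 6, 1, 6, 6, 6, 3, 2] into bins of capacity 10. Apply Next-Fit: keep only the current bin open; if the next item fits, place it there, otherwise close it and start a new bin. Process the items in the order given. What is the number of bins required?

Put 6 in bin 1; 4 remain.
Put 6 in bin 2; 4 remain.
Put 1 in bin 2; 3 remain.
Put 6 in bin 3; 4 remain.
Put 6 in bin 4; 4 remain.
Put 6 in bin 5; 4 remain.
Put 3 in bin 5; 1 remain.
Put 2 in bin 6; 8 remain.
Final bins: [6] [6,1] [6] [6] [6,3] [2].

6 bins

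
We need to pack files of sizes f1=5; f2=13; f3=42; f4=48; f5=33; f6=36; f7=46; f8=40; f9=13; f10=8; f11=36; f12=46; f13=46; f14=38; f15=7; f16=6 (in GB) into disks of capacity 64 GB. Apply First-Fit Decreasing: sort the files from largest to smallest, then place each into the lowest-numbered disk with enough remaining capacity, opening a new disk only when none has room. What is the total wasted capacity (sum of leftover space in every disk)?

Sorted descending: 48, 46, 46, 46, 42, 40, 38, 36, 36, 33, 13, 13, 8, 7, 6, 5.
48 GB → disk 1 (remaining 16 GB)
46 GB → disk 2 (remaining 18 GB)
46 GB → disk 3 (remaining 18 GB)
46 GB → disk 4 (remaining 18 GB)
42 GB → disk 5 (remaining 22 GB)
40 GB → disk 6 (remaining 24 GB)
38 GB → disk 7 (remaining 26 GB)
36 GB → disk 8 (remaining 28 GB)
36 GB → disk 9 (remaining 28 GB)
33 GB → disk 10 (remaining 31 GB)
13 GB → disk 1 (remaining 3 GB)
13 GB → disk 2 (remaining 5 GB)
8 GB → disk 3 (remaining 10 GB)
7 GB → disk 3 (remaining 3 GB)
6 GB → disk 4 (remaining 12 GB)
5 GB → disk 2 (remaining 0 GB)
10 disks × 64 GB = 640 GB; used 463 GB; unused 177 GB.

177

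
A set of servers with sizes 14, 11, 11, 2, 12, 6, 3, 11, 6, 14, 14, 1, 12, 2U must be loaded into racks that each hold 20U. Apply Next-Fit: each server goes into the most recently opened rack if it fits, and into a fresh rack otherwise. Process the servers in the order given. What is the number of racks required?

8 racks

rack 1: place 14U, 6U left
rack 2: place 11U, 9U left
rack 3: place 11U, 9U left
rack 3: place 2U, 7U left
rack 4: place 12U, 8U left
rack 4: place 6U, 2U left
rack 5: place 3U, 17U left
rack 5: place 11U, 6U left
rack 5: place 6U, 0U left
rack 6: place 14U, 6U left
rack 7: place 14U, 6U left
rack 7: place 1U, 5U left
rack 8: place 12U, 8U left
rack 8: place 2U, 6U left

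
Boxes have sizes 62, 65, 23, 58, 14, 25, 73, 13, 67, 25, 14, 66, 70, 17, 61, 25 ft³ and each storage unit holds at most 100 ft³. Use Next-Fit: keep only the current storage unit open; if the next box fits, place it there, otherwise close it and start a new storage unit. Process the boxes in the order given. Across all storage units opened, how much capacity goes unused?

storage unit 1: place 62 ft³, 38 ft³ left
storage unit 2: place 65 ft³, 35 ft³ left
storage unit 2: place 23 ft³, 12 ft³ left
storage unit 3: place 58 ft³, 42 ft³ left
storage unit 3: place 14 ft³, 28 ft³ left
storage unit 3: place 25 ft³, 3 ft³ left
storage unit 4: place 73 ft³, 27 ft³ left
storage unit 4: place 13 ft³, 14 ft³ left
storage unit 5: place 67 ft³, 33 ft³ left
storage unit 5: place 25 ft³, 8 ft³ left
storage unit 6: place 14 ft³, 86 ft³ left
storage unit 6: place 66 ft³, 20 ft³ left
storage unit 7: place 70 ft³, 30 ft³ left
storage unit 7: place 17 ft³, 13 ft³ left
storage unit 8: place 61 ft³, 39 ft³ left
storage unit 8: place 25 ft³, 14 ft³ left
8 storage units × 100 ft³ = 800 ft³; used 678 ft³; unused 122 ft³.

122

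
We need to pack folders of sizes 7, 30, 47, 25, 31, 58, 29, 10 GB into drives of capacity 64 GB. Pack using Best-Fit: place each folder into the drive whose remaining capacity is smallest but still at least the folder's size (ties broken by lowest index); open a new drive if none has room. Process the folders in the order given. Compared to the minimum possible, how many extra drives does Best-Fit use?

Best-Fit: [7,30,25] [47,10] [31,29] [58] → 4 drives.
Total size 237 GB; any packing needs at least ⌈237/64⌉ = 4 drives.
So 4 is already optimal.

0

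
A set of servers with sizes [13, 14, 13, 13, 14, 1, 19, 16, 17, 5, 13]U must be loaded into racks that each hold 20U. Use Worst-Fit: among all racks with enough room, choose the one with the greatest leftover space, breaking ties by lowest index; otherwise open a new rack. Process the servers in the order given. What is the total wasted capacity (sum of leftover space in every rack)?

13U → rack 1 (remaining 7U)
14U → rack 2 (remaining 6U)
13U → rack 3 (remaining 7U)
13U → rack 4 (remaining 7U)
14U → rack 5 (remaining 6U)
1U → rack 1 (remaining 6U)
19U → rack 6 (remaining 1U)
16U → rack 7 (remaining 4U)
17U → rack 8 (remaining 3U)
5U → rack 3 (remaining 2U)
13U → rack 9 (remaining 7U)
9 racks × 20U = 180U; used 138U; unused 42U.

42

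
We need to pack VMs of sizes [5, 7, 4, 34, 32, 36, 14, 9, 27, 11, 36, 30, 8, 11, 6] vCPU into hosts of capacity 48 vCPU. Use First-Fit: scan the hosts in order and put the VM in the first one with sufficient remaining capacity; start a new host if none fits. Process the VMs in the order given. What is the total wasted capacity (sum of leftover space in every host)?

18

Put 5 vCPU in host 1; 43 vCPU remain.
Put 7 vCPU in host 1; 36 vCPU remain.
Put 4 vCPU in host 1; 32 vCPU remain.
Put 34 vCPU in host 2; 14 vCPU remain.
Put 32 vCPU in host 1; 0 vCPU remain.
Put 36 vCPU in host 3; 12 vCPU remain.
Put 14 vCPU in host 2; 0 vCPU remain.
Put 9 vCPU in host 3; 3 vCPU remain.
Put 27 vCPU in host 4; 21 vCPU remain.
Put 11 vCPU in host 4; 10 vCPU remain.
Put 36 vCPU in host 5; 12 vCPU remain.
Put 30 vCPU in host 6; 18 vCPU remain.
Put 8 vCPU in host 4; 2 vCPU remain.
Put 11 vCPU in host 5; 1 vCPU remain.
Put 6 vCPU in host 6; 12 vCPU remain.
6 hosts × 48 vCPU = 288 vCPU; used 270 vCPU; unused 18 vCPU.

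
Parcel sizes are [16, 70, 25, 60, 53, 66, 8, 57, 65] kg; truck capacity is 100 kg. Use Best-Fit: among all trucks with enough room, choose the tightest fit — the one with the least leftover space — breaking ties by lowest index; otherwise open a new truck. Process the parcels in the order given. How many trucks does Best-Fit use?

Put 16 kg in truck 1; 84 kg remain.
Put 70 kg in truck 1; 14 kg remain.
Put 25 kg in truck 2; 75 kg remain.
Put 60 kg in truck 2; 15 kg remain.
Put 53 kg in truck 3; 47 kg remain.
Put 66 kg in truck 4; 34 kg remain.
Put 8 kg in truck 1; 6 kg remain.
Put 57 kg in truck 5; 43 kg remain.
Put 65 kg in truck 6; 35 kg remain.
Final trucks: [16,70,8] [25,60] [53] [66] [57] [65].

6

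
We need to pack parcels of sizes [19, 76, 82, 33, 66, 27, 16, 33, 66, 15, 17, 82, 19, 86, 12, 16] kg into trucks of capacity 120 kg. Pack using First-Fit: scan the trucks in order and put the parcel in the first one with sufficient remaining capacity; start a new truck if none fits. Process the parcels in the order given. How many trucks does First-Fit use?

6

truck 1: place 19 kg, 101 kg left
truck 1: place 76 kg, 25 kg left
truck 2: place 82 kg, 38 kg left
truck 2: place 33 kg, 5 kg left
truck 3: place 66 kg, 54 kg left
truck 3: place 27 kg, 27 kg left
truck 1: place 16 kg, 9 kg left
truck 4: place 33 kg, 87 kg left
truck 4: place 66 kg, 21 kg left
truck 3: place 15 kg, 12 kg left
truck 4: place 17 kg, 4 kg left
truck 5: place 82 kg, 38 kg left
truck 5: place 19 kg, 19 kg left
truck 6: place 86 kg, 34 kg left
truck 3: place 12 kg, 0 kg left
truck 5: place 16 kg, 3 kg left
Final trucks: [19,76,16] [82,33] [66,27,15,12] [33,66,17] [82,19,16] [86].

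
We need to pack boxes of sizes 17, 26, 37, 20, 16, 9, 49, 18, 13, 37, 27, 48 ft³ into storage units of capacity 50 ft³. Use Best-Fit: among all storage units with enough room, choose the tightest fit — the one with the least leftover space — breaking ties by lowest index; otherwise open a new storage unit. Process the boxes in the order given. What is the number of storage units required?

7 storage units

17 ft³ → storage unit 1 (remaining 33 ft³)
26 ft³ → storage unit 1 (remaining 7 ft³)
37 ft³ → storage unit 2 (remaining 13 ft³)
20 ft³ → storage unit 3 (remaining 30 ft³)
16 ft³ → storage unit 3 (remaining 14 ft³)
9 ft³ → storage unit 2 (remaining 4 ft³)
49 ft³ → storage unit 4 (remaining 1 ft³)
18 ft³ → storage unit 5 (remaining 32 ft³)
13 ft³ → storage unit 3 (remaining 1 ft³)
37 ft³ → storage unit 6 (remaining 13 ft³)
27 ft³ → storage unit 5 (remaining 5 ft³)
48 ft³ → storage unit 7 (remaining 2 ft³)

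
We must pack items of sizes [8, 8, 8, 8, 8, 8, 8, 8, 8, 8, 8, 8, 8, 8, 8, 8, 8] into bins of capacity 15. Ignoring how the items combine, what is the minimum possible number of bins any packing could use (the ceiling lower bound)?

10

Total size = 8 + 8 + 8 + 8 + 8 + 8 + 8 + 8 + 8 + 8 + 8 + 8 + 8 + 8 + 8 + 8 + 8 = 136.
⌈136 / 15⌉ = 10.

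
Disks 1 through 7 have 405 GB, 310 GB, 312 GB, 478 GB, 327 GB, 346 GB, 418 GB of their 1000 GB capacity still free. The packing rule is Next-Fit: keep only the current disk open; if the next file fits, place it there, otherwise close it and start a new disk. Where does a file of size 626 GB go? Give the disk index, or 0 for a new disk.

Next-Fit only looks at disk 7, which has 418 GB free.
626 GB does not fit, so a new disk is opened.

0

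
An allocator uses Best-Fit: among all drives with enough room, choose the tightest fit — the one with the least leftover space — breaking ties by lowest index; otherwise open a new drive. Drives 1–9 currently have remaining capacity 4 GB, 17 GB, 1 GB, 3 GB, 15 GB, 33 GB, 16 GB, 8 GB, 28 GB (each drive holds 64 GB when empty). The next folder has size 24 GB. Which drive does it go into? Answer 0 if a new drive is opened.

Drives with room: drive 6 (33 GB), drive 9 (28 GB).
Tightest fit is drive 9 with 28 GB free.

9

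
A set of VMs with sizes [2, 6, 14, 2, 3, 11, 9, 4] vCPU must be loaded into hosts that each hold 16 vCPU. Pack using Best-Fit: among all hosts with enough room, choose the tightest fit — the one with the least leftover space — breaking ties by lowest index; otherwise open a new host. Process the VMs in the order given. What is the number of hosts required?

4 hosts

Put 2 vCPU in host 1; 14 vCPU remain.
Put 6 vCPU in host 1; 8 vCPU remain.
Put 14 vCPU in host 2; 2 vCPU remain.
Put 2 vCPU in host 2; 0 vCPU remain.
Put 3 vCPU in host 1; 5 vCPU remain.
Put 11 vCPU in host 3; 5 vCPU remain.
Put 9 vCPU in host 4; 7 vCPU remain.
Put 4 vCPU in host 1; 1 vCPU remain.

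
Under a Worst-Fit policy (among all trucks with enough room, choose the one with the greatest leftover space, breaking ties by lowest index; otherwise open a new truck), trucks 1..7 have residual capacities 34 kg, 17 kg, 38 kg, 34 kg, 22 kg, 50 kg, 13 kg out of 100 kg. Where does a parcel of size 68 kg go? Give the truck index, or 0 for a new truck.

0

No truck has ≥ 68 kg free, so a new truck is opened.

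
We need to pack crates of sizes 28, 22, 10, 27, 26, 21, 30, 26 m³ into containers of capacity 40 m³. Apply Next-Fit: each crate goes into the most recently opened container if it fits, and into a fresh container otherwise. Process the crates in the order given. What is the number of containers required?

7

container 1: place 28 m³, 12 m³ left
container 2: place 22 m³, 18 m³ left
container 2: place 10 m³, 8 m³ left
container 3: place 27 m³, 13 m³ left
container 4: place 26 m³, 14 m³ left
container 5: place 21 m³, 19 m³ left
container 6: place 30 m³, 10 m³ left
container 7: place 26 m³, 14 m³ left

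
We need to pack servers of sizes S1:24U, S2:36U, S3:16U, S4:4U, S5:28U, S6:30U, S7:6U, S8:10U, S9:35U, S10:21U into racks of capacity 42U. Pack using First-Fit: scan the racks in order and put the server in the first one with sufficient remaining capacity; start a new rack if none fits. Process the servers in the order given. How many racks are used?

6 racks

S1 (24U) → rack 1 (remaining 18U)
S2 (36U) → rack 2 (remaining 6U)
S3 (16U) → rack 1 (remaining 2U)
S4 (4U) → rack 2 (remaining 2U)
S5 (28U) → rack 3 (remaining 14U)
S6 (30U) → rack 4 (remaining 12U)
S7 (6U) → rack 3 (remaining 8U)
S8 (10U) → rack 4 (remaining 2U)
S9 (35U) → rack 5 (remaining 7U)
S10 (21U) → rack 6 (remaining 21U)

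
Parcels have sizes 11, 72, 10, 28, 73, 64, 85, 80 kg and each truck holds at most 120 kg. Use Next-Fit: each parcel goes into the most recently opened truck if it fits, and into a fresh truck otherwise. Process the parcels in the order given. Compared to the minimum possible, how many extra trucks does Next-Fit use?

Next-Fit: [11,72,10] [28,73] [64] [85] [80] → 5 trucks.
5 parcels exceed 60 kg (half the capacity), and no two of those can share a truck, so at least 5 trucks are needed.
So 5 is already optimal.

0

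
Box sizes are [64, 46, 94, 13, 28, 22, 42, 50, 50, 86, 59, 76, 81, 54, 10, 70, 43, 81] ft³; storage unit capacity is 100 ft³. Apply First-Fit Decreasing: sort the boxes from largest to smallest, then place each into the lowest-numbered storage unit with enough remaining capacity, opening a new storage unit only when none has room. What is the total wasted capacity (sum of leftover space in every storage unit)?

Sorted descending: 94, 86, 81, 81, 76, 70, 64, 59, 54, 50, 50, 46, 43, 42, 28, 22, 13, 10.
94 ft³ → storage unit 1 (remaining 6 ft³)
86 ft³ → storage unit 2 (remaining 14 ft³)
81 ft³ → storage unit 3 (remaining 19 ft³)
81 ft³ → storage unit 4 (remaining 19 ft³)
76 ft³ → storage unit 5 (remaining 24 ft³)
70 ft³ → storage unit 6 (remaining 30 ft³)
64 ft³ → storage unit 7 (remaining 36 ft³)
59 ft³ → storage unit 8 (remaining 41 ft³)
54 ft³ → storage unit 9 (remaining 46 ft³)
50 ft³ → storage unit 10 (remaining 50 ft³)
50 ft³ → storage unit 10 (remaining 0 ft³)
46 ft³ → storage unit 9 (remaining 0 ft³)
43 ft³ → storage unit 11 (remaining 57 ft³)
42 ft³ → storage unit 11 (remaining 15 ft³)
28 ft³ → storage unit 6 (remaining 2 ft³)
22 ft³ → storage unit 5 (remaining 2 ft³)
13 ft³ → storage unit 2 (remaining 1 ft³)
10 ft³ → storage unit 3 (remaining 9 ft³)
11 storage units × 100 ft³ = 1100 ft³; used 969 ft³; unused 131 ft³.

131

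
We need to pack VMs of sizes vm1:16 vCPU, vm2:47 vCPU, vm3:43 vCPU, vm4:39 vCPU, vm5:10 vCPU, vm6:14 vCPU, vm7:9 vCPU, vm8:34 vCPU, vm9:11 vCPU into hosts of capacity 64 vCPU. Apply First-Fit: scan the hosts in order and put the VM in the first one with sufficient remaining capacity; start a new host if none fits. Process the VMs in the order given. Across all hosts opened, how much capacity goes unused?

Put vm1 (16 vCPU) in host 1; 48 vCPU remain.
Put vm2 (47 vCPU) in host 1; 1 vCPU remain.
Put vm3 (43 vCPU) in host 2; 21 vCPU remain.
Put vm4 (39 vCPU) in host 3; 25 vCPU remain.
Put vm5 (10 vCPU) in host 2; 11 vCPU remain.
Put vm6 (14 vCPU) in host 3; 11 vCPU remain.
Put vm7 (9 vCPU) in host 2; 2 vCPU remain.
Put vm8 (34 vCPU) in host 4; 30 vCPU remain.
Put vm9 (11 vCPU) in host 3; 0 vCPU remain.
4 hosts × 64 vCPU = 256 vCPU; used 223 vCPU; unused 33 vCPU.

33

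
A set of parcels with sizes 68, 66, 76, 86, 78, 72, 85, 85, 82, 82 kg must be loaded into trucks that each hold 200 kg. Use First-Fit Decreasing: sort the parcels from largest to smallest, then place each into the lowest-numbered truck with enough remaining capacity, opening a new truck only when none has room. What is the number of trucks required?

Sorted descending: 86, 85, 85, 82, 82, 78, 76, 72, 68, 66.
Put 86 kg in truck 1; 114 kg remain.
Put 85 kg in truck 1; 29 kg remain.
Put 85 kg in truck 2; 115 kg remain.
Put 82 kg in truck 2; 33 kg remain.
Put 82 kg in truck 3; 118 kg remain.
Put 78 kg in truck 3; 40 kg remain.
Put 76 kg in truck 4; 124 kg remain.
Put 72 kg in truck 4; 52 kg remain.
Put 68 kg in truck 5; 132 kg remain.
Put 66 kg in truck 5; 66 kg remain.

5 trucks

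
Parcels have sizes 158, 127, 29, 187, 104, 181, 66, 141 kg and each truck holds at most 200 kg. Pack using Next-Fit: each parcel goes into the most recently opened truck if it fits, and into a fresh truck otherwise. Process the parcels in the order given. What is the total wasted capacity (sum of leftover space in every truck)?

Put 158 kg in truck 1; 42 kg remain.
Put 127 kg in truck 2; 73 kg remain.
Put 29 kg in truck 2; 44 kg remain.
Put 187 kg in truck 3; 13 kg remain.
Put 104 kg in truck 4; 96 kg remain.
Put 181 kg in truck 5; 19 kg remain.
Put 66 kg in truck 6; 134 kg remain.
Put 141 kg in truck 7; 59 kg remain.
7 trucks × 200 kg = 1400 kg; used 993 kg; unused 407 kg.

407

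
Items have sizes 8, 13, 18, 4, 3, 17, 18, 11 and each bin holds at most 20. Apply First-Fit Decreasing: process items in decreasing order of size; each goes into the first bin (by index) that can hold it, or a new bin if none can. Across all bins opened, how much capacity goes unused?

Sorted descending: 18, 18, 17, 13, 11, 8, 4, 3.
18 → bin 1 (remaining 2)
18 → bin 2 (remaining 2)
17 → bin 3 (remaining 3)
13 → bin 4 (remaining 7)
11 → bin 5 (remaining 9)
8 → bin 5 (remaining 1)
4 → bin 4 (remaining 3)
3 → bin 3 (remaining 0)
5 bins × 20 = 100; used 92; unused 8.

8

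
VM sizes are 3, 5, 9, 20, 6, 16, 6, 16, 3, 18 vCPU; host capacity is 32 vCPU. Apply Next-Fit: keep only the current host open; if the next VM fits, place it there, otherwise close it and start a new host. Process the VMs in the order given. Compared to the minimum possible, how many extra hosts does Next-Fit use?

1

Next-Fit: [3,5,9] [20,6] [16,6] [16,3] [18] → 5 hosts.
Total size 102 vCPU; any packing needs at least ⌈102/32⌉ = 4 hosts.
An optimal packing achieves that bound: [20,9,3] [18,6,6] [16,16] [5,3] → 4 hosts.
Excess: 5 − 4 = 1.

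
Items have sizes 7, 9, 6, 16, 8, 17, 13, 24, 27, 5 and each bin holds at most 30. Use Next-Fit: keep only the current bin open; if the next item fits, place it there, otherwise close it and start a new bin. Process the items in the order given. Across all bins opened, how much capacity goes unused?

48

7 → bin 1 (remaining 23)
9 → bin 1 (remaining 14)
6 → bin 1 (remaining 8)
16 → bin 2 (remaining 14)
8 → bin 2 (remaining 6)
17 → bin 3 (remaining 13)
13 → bin 3 (remaining 0)
24 → bin 4 (remaining 6)
27 → bin 5 (remaining 3)
5 → bin 6 (remaining 25)
6 bins × 30 = 180; used 132; unused 48.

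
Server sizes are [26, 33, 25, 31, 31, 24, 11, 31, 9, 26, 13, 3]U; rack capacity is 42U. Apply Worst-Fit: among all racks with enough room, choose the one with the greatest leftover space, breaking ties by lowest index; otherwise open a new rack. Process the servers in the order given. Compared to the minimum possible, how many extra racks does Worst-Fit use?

Worst-Fit: [26,13] [33] [25,9] [31] [31] [24,11] [31] [26,3] → 8 racks.
8 servers exceed 21U (half the capacity), and no two of those can share a rack, so at least 8 racks are needed.
So 8 is already optimal.

0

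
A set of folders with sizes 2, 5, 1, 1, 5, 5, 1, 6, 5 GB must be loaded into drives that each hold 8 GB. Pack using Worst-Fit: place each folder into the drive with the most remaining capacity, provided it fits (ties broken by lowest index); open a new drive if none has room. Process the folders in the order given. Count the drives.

2 GB → drive 1 (remaining 6 GB)
5 GB → drive 1 (remaining 1 GB)
1 GB → drive 1 (remaining 0 GB)
1 GB → drive 2 (remaining 7 GB)
5 GB → drive 2 (remaining 2 GB)
5 GB → drive 3 (remaining 3 GB)
1 GB → drive 3 (remaining 2 GB)
6 GB → drive 4 (remaining 2 GB)
5 GB → drive 5 (remaining 3 GB)
Final drives: [2,5,1] [1,5] [5,1] [6] [5].

5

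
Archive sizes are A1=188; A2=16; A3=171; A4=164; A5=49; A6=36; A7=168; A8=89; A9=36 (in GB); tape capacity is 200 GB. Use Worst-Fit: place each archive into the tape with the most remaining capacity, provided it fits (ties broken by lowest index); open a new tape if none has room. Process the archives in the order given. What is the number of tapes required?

A1 (188 GB) → tape 1 (remaining 12 GB)
A2 (16 GB) → tape 2 (remaining 184 GB)
A3 (171 GB) → tape 2 (remaining 13 GB)
A4 (164 GB) → tape 3 (remaining 36 GB)
A5 (49 GB) → tape 4 (remaining 151 GB)
A6 (36 GB) → tape 4 (remaining 115 GB)
A7 (168 GB) → tape 5 (remaining 32 GB)
A8 (89 GB) → tape 4 (remaining 26 GB)
A9 (36 GB) → tape 3 (remaining 0 GB)

5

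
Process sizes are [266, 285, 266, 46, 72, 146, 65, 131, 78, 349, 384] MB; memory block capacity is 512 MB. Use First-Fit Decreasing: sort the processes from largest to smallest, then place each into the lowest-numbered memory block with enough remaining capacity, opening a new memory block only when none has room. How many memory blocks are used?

Sorted descending: 384, 349, 285, 266, 266, 146, 131, 78, 72, 65, 46.
memory block 1: place 384 MB, 128 MB left
memory block 2: place 349 MB, 163 MB left
memory block 3: place 285 MB, 227 MB left
memory block 4: place 266 MB, 246 MB left
memory block 5: place 266 MB, 246 MB left
memory block 2: place 146 MB, 17 MB left
memory block 3: place 131 MB, 96 MB left
memory block 1: place 78 MB, 50 MB left
memory block 3: place 72 MB, 24 MB left
memory block 4: place 65 MB, 181 MB left
memory block 1: place 46 MB, 4 MB left

5 memory blocks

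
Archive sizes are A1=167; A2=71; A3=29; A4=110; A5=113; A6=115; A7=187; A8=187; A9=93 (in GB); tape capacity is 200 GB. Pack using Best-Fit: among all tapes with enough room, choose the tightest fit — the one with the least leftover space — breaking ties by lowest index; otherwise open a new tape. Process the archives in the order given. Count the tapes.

7

A1 (167 GB) → tape 1 (remaining 33 GB)
A2 (71 GB) → tape 2 (remaining 129 GB)
A3 (29 GB) → tape 1 (remaining 4 GB)
A4 (110 GB) → tape 2 (remaining 19 GB)
A5 (113 GB) → tape 3 (remaining 87 GB)
A6 (115 GB) → tape 4 (remaining 85 GB)
A7 (187 GB) → tape 5 (remaining 13 GB)
A8 (187 GB) → tape 6 (remaining 13 GB)
A9 (93 GB) → tape 7 (remaining 107 GB)
Final tapes: [167,29] [71,110] [113] [115] [187] [187] [93].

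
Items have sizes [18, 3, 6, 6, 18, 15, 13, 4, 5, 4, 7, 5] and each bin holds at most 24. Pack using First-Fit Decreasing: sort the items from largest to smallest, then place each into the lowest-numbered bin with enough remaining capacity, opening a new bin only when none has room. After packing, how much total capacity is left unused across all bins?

Sorted descending: 18, 18, 15, 13, 7, 6, 6, 5, 5, 4, 4, 3.
Put 18 in bin 1; 6 remain.
Put 18 in bin 2; 6 remain.
Put 15 in bin 3; 9 remain.
Put 13 in bin 4; 11 remain.
Put 7 in bin 3; 2 remain.
Put 6 in bin 1; 0 remain.
Put 6 in bin 2; 0 remain.
Put 5 in bin 4; 6 remain.
Put 5 in bin 4; 1 remain.
Put 4 in bin 5; 20 remain.
Put 4 in bin 5; 16 remain.
Put 3 in bin 5; 13 remain.
5 bins × 24 = 120; used 104; unused 16.

16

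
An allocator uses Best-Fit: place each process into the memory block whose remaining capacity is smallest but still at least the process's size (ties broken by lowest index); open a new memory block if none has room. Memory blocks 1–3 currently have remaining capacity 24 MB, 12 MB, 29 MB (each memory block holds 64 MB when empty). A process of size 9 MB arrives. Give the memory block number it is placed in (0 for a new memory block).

Memory blocks with room: memory block 1 (24 MB), memory block 2 (12 MB), memory block 3 (29 MB).
Tightest fit is memory block 2 with 12 MB free.

2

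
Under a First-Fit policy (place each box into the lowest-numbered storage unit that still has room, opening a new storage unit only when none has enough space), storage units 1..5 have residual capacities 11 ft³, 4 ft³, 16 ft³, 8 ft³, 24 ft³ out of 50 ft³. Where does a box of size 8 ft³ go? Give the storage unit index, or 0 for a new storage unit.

1

Storage units with room: storage unit 1 (11 ft³), storage unit 3 (16 ft³), storage unit 4 (8 ft³), storage unit 5 (24 ft³).
The first with room is storage unit 1.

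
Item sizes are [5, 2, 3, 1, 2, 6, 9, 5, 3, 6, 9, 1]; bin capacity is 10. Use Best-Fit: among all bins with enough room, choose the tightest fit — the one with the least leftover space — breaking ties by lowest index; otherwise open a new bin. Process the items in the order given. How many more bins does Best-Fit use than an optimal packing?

0

Best-Fit: [5,2,3] [1,2,6,1] [9] [5,3] [6] [9] → 6 bins.
Total size 52; any packing needs at least ⌈52/10⌉ = 6 bins.
So 6 is already optimal.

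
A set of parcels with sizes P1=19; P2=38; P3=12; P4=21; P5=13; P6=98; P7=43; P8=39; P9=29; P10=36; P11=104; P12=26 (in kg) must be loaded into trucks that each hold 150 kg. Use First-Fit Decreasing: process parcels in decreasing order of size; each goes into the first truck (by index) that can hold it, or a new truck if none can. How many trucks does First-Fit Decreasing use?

4 trucks

Sorted descending: 104, 98, 43, 39, 38, 36, 29, 26, 21, 19, 13, 12.
104 kg → truck 1 (remaining 46 kg)
98 kg → truck 2 (remaining 52 kg)
43 kg → truck 1 (remaining 3 kg)
39 kg → truck 2 (remaining 13 kg)
38 kg → truck 3 (remaining 112 kg)
36 kg → truck 3 (remaining 76 kg)
29 kg → truck 3 (remaining 47 kg)
26 kg → truck 3 (remaining 21 kg)
21 kg → truck 3 (remaining 0 kg)
19 kg → truck 4 (remaining 131 kg)
13 kg → truck 2 (remaining 0 kg)
12 kg → truck 4 (remaining 119 kg)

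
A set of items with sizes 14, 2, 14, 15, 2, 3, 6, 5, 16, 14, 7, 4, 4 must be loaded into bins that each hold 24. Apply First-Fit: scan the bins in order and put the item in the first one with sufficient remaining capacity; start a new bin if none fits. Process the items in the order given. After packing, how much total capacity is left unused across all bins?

14

14 → bin 1 (remaining 10)
2 → bin 1 (remaining 8)
14 → bin 2 (remaining 10)
15 → bin 3 (remaining 9)
2 → bin 1 (remaining 6)
3 → bin 1 (remaining 3)
6 → bin 2 (remaining 4)
5 → bin 3 (remaining 4)
16 → bin 4 (remaining 8)
14 → bin 5 (remaining 10)
7 → bin 4 (remaining 1)
4 → bin 2 (remaining 0)
4 → bin 3 (remaining 0)
5 bins × 24 = 120; used 106; unused 14.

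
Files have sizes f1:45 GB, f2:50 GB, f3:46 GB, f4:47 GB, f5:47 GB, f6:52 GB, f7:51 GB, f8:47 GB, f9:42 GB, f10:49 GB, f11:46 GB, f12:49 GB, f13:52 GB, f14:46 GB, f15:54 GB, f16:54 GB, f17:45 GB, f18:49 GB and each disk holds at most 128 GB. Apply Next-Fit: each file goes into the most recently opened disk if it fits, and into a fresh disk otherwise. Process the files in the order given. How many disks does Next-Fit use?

Put f1 (45 GB) in disk 1; 83 GB remain.
Put f2 (50 GB) in disk 1; 33 GB remain.
Put f3 (46 GB) in disk 2; 82 GB remain.
Put f4 (47 GB) in disk 2; 35 GB remain.
Put f5 (47 GB) in disk 3; 81 GB remain.
Put f6 (52 GB) in disk 3; 29 GB remain.
Put f7 (51 GB) in disk 4; 77 GB remain.
Put f8 (47 GB) in disk 4; 30 GB remain.
Put f9 (42 GB) in disk 5; 86 GB remain.
Put f10 (49 GB) in disk 5; 37 GB remain.
Put f11 (46 GB) in disk 6; 82 GB remain.
Put f12 (49 GB) in disk 6; 33 GB remain.
Put f13 (52 GB) in disk 7; 76 GB remain.
Put f14 (46 GB) in disk 7; 30 GB remain.
Put f15 (54 GB) in disk 8; 74 GB remain.
Put f16 (54 GB) in disk 8; 20 GB remain.
Put f17 (45 GB) in disk 9; 83 GB remain.
Put f18 (49 GB) in disk 9; 34 GB remain.

9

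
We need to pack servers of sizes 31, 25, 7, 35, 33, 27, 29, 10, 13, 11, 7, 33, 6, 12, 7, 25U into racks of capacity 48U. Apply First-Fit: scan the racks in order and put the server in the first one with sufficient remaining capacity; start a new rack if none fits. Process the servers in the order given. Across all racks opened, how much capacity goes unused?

73

31U → rack 1 (remaining 17U)
25U → rack 2 (remaining 23U)
7U → rack 1 (remaining 10U)
35U → rack 3 (remaining 13U)
33U → rack 4 (remaining 15U)
27U → rack 5 (remaining 21U)
29U → rack 6 (remaining 19U)
10U → rack 1 (remaining 0U)
13U → rack 2 (remaining 10U)
11U → rack 3 (remaining 2U)
7U → rack 2 (remaining 3U)
33U → rack 7 (remaining 15U)
6U → rack 4 (remaining 9U)
12U → rack 5 (remaining 9U)
7U → rack 4 (remaining 2U)
25U → rack 8 (remaining 23U)
8 racks × 48U = 384U; used 311U; unused 73U.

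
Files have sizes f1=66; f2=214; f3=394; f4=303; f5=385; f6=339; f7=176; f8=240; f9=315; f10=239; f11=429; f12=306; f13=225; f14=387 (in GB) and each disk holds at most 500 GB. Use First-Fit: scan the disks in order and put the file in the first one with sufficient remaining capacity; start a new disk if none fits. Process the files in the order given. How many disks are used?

11

f1 (66 GB) → disk 1 (remaining 434 GB)
f2 (214 GB) → disk 1 (remaining 220 GB)
f3 (394 GB) → disk 2 (remaining 106 GB)
f4 (303 GB) → disk 3 (remaining 197 GB)
f5 (385 GB) → disk 4 (remaining 115 GB)
f6 (339 GB) → disk 5 (remaining 161 GB)
f7 (176 GB) → disk 1 (remaining 44 GB)
f8 (240 GB) → disk 6 (remaining 260 GB)
f9 (315 GB) → disk 7 (remaining 185 GB)
f10 (239 GB) → disk 6 (remaining 21 GB)
f11 (429 GB) → disk 8 (remaining 71 GB)
f12 (306 GB) → disk 9 (remaining 194 GB)
f13 (225 GB) → disk 10 (remaining 275 GB)
f14 (387 GB) → disk 11 (remaining 113 GB)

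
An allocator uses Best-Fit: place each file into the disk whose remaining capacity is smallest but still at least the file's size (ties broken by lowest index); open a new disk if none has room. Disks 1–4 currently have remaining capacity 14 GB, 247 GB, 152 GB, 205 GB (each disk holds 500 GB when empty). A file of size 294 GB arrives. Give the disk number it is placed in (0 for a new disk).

No disk has ≥ 294 GB free, so a new disk is opened.

0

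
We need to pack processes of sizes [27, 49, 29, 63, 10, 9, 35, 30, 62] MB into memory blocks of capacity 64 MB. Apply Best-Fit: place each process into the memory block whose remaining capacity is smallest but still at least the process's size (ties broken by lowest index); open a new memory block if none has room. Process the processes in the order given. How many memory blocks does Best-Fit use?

6

27 MB → memory block 1 (remaining 37 MB)
49 MB → memory block 2 (remaining 15 MB)
29 MB → memory block 1 (remaining 8 MB)
63 MB → memory block 3 (remaining 1 MB)
10 MB → memory block 2 (remaining 5 MB)
9 MB → memory block 4 (remaining 55 MB)
35 MB → memory block 4 (remaining 20 MB)
30 MB → memory block 5 (remaining 34 MB)
62 MB → memory block 6 (remaining 2 MB)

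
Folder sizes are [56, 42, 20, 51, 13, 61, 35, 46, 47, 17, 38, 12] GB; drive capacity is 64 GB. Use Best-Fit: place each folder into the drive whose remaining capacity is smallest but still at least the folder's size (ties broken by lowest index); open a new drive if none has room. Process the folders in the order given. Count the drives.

56 GB → drive 1 (remaining 8 GB)
42 GB → drive 2 (remaining 22 GB)
20 GB → drive 2 (remaining 2 GB)
51 GB → drive 3 (remaining 13 GB)
13 GB → drive 3 (remaining 0 GB)
61 GB → drive 4 (remaining 3 GB)
35 GB → drive 5 (remaining 29 GB)
46 GB → drive 6 (remaining 18 GB)
47 GB → drive 7 (remaining 17 GB)
17 GB → drive 7 (remaining 0 GB)
38 GB → drive 8 (remaining 26 GB)
12 GB → drive 6 (remaining 6 GB)

8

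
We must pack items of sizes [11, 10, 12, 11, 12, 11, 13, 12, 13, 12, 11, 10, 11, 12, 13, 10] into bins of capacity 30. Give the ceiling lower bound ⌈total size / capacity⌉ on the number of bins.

Total size = 11 + 10 + 12 + 11 + 12 + 11 + 13 + 12 + 13 + 12 + 11 + 10 + 11 + 12 + 13 + 10 = 184.
⌈184 / 30⌉ = 7.

7 bins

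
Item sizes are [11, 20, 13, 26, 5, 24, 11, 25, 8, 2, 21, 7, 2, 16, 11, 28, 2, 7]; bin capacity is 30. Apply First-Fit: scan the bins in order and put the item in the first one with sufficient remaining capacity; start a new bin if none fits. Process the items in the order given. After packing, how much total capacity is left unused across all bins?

31

Put 11 in bin 1; 19 remain.
Put 20 in bin 2; 10 remain.
Put 13 in bin 1; 6 remain.
Put 26 in bin 3; 4 remain.
Put 5 in bin 1; 1 remain.
Put 24 in bin 4; 6 remain.
Put 11 in bin 5; 19 remain.
Put 25 in bin 6; 5 remain.
Put 8 in bin 2; 2 remain.
Put 2 in bin 2; 0 remain.
Put 21 in bin 7; 9 remain.
Put 7 in bin 5; 12 remain.
Put 2 in bin 3; 2 remain.
Put 16 in bin 8; 14 remain.
Put 11 in bin 5; 1 remain.
Put 28 in bin 9; 2 remain.
Put 2 in bin 3; 0 remain.
Put 7 in bin 7; 2 remain.
9 bins × 30 = 270; used 239; unused 31.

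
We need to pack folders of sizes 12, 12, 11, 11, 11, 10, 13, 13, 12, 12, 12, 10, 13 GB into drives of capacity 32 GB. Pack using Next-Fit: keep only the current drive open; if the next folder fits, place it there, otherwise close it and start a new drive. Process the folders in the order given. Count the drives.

Put 12 GB in drive 1; 20 GB remain.
Put 12 GB in drive 1; 8 GB remain.
Put 11 GB in drive 2; 21 GB remain.
Put 11 GB in drive 2; 10 GB remain.
Put 11 GB in drive 3; 21 GB remain.
Put 10 GB in drive 3; 11 GB remain.
Put 13 GB in drive 4; 19 GB remain.
Put 13 GB in drive 4; 6 GB remain.
Put 12 GB in drive 5; 20 GB remain.
Put 12 GB in drive 5; 8 GB remain.
Put 12 GB in drive 6; 20 GB remain.
Put 10 GB in drive 6; 10 GB remain.
Put 13 GB in drive 7; 19 GB remain.
Final drives: [12,12] [11,11] [11,10] [13,13] [12,12] [12,10] [13].

7 drives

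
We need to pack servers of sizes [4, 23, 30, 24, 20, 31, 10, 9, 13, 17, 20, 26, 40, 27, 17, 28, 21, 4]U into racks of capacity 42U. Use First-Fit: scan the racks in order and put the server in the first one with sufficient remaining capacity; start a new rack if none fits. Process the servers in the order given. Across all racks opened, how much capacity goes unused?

Put 4U in rack 1; 38U remain.
Put 23U in rack 1; 15U remain.
Put 30U in rack 2; 12U remain.
Put 24U in rack 3; 18U remain.
Put 20U in rack 4; 22U remain.
Put 31U in rack 5; 11U remain.
Put 10U in rack 1; 5U remain.
Put 9U in rack 2; 3U remain.
Put 13U in rack 3; 5U remain.
Put 17U in rack 4; 5U remain.
Put 20U in rack 6; 22U remain.
Put 26U in rack 7; 16U remain.
Put 40U in rack 8; 2U remain.
Put 27U in rack 9; 15U remain.
Put 17U in rack 6; 5U remain.
Put 28U in rack 10; 14U remain.
Put 21U in rack 11; 21U remain.
Put 4U in rack 1; 1U remain.
11 racks × 42U = 462U; used 364U; unused 98U.

98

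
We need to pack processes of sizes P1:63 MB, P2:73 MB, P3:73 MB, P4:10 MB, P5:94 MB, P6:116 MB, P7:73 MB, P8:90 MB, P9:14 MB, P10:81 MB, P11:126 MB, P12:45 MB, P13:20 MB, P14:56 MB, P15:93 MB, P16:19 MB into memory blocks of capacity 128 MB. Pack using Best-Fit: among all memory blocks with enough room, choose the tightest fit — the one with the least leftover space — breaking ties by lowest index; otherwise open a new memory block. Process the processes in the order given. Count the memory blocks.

memory block 1: place P1 (63 MB), 65 MB left
memory block 2: place P2 (73 MB), 55 MB left
memory block 3: place P3 (73 MB), 55 MB left
memory block 2: place P4 (10 MB), 45 MB left
memory block 4: place P5 (94 MB), 34 MB left
memory block 5: place P6 (116 MB), 12 MB left
memory block 6: place P7 (73 MB), 55 MB left
memory block 7: place P8 (90 MB), 38 MB left
memory block 4: place P9 (14 MB), 20 MB left
memory block 8: place P10 (81 MB), 47 MB left
memory block 9: place P11 (126 MB), 2 MB left
memory block 2: place P12 (45 MB), 0 MB left
memory block 4: place P13 (20 MB), 0 MB left
memory block 1: place P14 (56 MB), 9 MB left
memory block 10: place P15 (93 MB), 35 MB left
memory block 10: place P16 (19 MB), 16 MB left
Final memory blocks: [63,56] [73,10,45] [73] [94,14,20] [116] [73] [90] [81] [126] [93,19].

10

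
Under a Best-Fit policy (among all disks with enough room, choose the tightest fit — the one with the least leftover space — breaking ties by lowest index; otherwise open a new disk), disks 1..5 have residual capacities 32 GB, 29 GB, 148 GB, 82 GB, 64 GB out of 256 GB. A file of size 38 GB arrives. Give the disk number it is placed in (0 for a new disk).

5

Disks with room: disk 3 (148 GB), disk 4 (82 GB), disk 5 (64 GB).
Tightest fit is disk 5 with 64 GB free.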